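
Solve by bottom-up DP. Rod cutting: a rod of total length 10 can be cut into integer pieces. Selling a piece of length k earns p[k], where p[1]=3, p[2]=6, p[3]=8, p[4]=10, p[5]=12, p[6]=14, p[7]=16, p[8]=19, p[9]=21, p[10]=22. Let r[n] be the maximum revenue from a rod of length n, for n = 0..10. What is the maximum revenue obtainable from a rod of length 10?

30

   n    0    1    2    3    4    5    6    7    8    9   10
r[n]    0    3    6    9   12   15   18   21   24   27   30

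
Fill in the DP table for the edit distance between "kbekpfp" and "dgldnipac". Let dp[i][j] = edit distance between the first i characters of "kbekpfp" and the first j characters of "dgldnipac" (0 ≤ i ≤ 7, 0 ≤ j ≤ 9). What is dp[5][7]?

6

   ''  d  g  l  d  n  i  p  a  c
''  0  1  2  3  4  5  6  7  8  9
 k  1  1  2  3  4  5  6  7  8  9
 b  2  2  2  3  4  5  6  7  8  9
 e  3  3  3  3  4  5  6  7  8  9
 k  4  4  4  4  4  5  6  7  8  9
 p  5  5  5  5  5  5  6  6  7  8
 f  6  6  6  6  6  6  6  7  7  8
 p  7  7  7  7  7  7  7  6  7  8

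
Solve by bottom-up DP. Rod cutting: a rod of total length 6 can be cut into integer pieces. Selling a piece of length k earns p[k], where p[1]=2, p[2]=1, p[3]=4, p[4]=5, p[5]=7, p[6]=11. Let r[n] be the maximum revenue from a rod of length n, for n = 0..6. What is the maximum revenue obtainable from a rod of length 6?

12

   n    0    1    2    3    4    5    6
r[n]    0    2    4    6    8   10   12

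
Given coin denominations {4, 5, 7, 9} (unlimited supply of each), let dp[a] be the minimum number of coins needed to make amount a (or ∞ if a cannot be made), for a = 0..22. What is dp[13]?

2

 a  0  1  2  3  4  5  6  7  8  9 10 11 12 13 14 15 16 17 18 19 20 21 22
dp  0  -  -  -  1  1  -  1  2  1  2  2  2  2  2  3  2  3  2  3  3  3  3
(- denotes ∞ / unreachable)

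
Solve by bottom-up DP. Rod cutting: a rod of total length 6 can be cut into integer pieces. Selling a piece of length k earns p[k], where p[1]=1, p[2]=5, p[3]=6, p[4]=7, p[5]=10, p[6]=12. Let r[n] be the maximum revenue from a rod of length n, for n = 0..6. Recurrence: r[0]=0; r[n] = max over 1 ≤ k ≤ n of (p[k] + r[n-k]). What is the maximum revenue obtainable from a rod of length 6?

15

   n    0    1    2    3    4    5    6
r[n]    0    1    5    6   10   11   15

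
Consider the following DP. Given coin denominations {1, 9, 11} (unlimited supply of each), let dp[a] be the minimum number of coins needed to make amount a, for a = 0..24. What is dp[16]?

6

 a  0  1  2  3  4  5  6  7  8  9 10 11 12 13 14 15 16 17 18 19 20 21 22 23 24
dp  0  1  2  3  4  5  6  7  8  1  2  1  2  3  4  5  6  7  2  3  2  3  2  3  4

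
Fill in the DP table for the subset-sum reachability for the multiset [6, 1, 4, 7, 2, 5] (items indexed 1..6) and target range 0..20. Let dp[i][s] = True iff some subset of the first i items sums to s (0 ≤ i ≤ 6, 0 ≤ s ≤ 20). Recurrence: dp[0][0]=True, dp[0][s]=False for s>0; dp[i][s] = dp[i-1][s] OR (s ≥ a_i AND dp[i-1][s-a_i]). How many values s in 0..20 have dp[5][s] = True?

i\s   0   1   2   3   4   5   6   7   8   9  10  11  12  13  14  15  16  17  18  19  20
  0   T   F   F   F   F   F   F   F   F   F   F   F   F   F   F   F   F   F   F   F   F
  1   T   F   F   F   F   F   T   F   F   F   F   F   F   F   F   F   F   F   F   F   F
  2   T   T   F   F   F   F   T   T   F   F   F   F   F   F   F   F   F   F   F   F   F
  3   T   T   F   F   T   T   T   T   F   F   T   T   F   F   F   F   F   F   F   F   F
  4   T   T   F   F   T   T   T   T   T   F   T   T   T   T   T   F   F   T   T   F   F
  5   T   T   T   T   T   T   T   T   T   T   T   T   T   T   T   T   T   T   T   T   T
  6   T   T   T   T   T   T   T   T   T   T   T   T   T   T   T   T   T   T   T   T   T

21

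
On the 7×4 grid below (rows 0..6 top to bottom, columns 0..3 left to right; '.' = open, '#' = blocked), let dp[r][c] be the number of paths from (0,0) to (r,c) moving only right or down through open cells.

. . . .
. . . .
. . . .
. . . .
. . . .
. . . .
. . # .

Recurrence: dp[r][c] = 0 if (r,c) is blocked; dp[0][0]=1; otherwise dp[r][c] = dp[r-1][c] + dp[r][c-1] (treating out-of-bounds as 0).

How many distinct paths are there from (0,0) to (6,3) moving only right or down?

56

r\c   0   1   2   3
  0   1   1   1   1
  1   1   2   3   4
  2   1   3   6  10
  3   1   4  10  20
  4   1   5  15  35
  5   1   6  21  56
  6   1   7   0  56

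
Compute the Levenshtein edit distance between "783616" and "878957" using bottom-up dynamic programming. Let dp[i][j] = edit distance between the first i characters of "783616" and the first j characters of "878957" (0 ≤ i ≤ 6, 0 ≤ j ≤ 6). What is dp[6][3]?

   ''  8  7  8  9  5  7
''  0  1  2  3  4  5  6
 7  1  1  1  2  3  4  5
 8  2  1  2  1  2  3  4
 3  3  2  2  2  2  3  4
 6  4  3  3  3  3  3  4
 1  5  4  4  4  4  4  4
 6  6  5  5  5  5  5  5

5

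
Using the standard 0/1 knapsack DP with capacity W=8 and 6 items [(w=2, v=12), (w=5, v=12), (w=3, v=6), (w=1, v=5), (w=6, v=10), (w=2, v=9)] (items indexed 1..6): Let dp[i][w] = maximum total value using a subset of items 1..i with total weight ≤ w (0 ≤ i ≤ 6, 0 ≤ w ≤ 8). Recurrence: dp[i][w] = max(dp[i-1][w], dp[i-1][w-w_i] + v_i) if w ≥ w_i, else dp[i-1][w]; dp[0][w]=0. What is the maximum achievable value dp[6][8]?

i\w   0   1   2   3   4   5   6   7   8
  0   0   0   0   0   0   0   0   0   0
  1   0   0  12  12  12  12  12  12  12
  2   0   0  12  12  12  12  12  24  24
  3   0   0  12  12  12  18  18  24  24
  4   0   5  12  17  17  18  23  24  29
  5   0   5  12  17  17  18  23  24  29
  6   0   5  12  17  21  26  26  27  32

32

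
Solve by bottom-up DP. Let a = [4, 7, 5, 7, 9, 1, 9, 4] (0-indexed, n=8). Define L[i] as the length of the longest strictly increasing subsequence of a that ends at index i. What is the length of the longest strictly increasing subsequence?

4

   i    0    1    2    3    4    5    6    7
a[i]    4    7    5    7    9    1    9    4
L[i]    1    2    2    3    4    1    4    2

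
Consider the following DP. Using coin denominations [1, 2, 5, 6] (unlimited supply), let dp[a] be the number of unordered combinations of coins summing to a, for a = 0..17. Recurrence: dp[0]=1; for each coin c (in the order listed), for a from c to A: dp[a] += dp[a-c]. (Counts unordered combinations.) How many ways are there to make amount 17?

37

after  coin     0     1     2     3     4     5     6     7     8     9    10    11    12    13    14    15    16    17
          1     1     1     1     1     1     1     1     1     1     1     1     1     1     1     1     1     1     1
          2     1     1     2     2     3     3     4     4     5     5     6     6     7     7     8     8     9     9
          5     1     1     2     2     3     4     5     6     7     8    10    11    13    14    16    18    20    22
          6     1     1     2     2     3     4     6     7     9    10    13    15    19    21    25    28    33    37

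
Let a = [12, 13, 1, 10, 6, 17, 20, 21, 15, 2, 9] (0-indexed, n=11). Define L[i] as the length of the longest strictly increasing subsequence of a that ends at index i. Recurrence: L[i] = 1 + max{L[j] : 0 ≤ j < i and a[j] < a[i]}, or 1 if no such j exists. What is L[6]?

4

   i    0    1    2    3    4    5    6    7    8    9   10
a[i]   12   13    1   10    6   17   20   21   15    2    9
L[i]    1    2    1    2    2    3    4    5    3    2    3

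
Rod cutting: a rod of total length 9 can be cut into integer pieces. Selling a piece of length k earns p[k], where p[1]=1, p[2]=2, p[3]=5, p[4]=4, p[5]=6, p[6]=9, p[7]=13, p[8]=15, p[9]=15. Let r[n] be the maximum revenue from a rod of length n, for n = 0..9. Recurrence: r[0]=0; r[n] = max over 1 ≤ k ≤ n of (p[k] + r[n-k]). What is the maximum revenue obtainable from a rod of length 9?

16

   n    0    1    2    3    4    5    6    7    8    9
r[n]    0    1    2    5    6    7   10   13   15   16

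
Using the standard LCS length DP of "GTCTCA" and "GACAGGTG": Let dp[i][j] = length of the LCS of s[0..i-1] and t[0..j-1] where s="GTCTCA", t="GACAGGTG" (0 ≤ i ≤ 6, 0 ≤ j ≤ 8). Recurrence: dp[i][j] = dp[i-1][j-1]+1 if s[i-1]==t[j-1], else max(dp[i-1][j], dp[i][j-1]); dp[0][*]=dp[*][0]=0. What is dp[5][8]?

   ''  G  A  C  A  G  G  T  G
''  0  0  0  0  0  0  0  0  0
 G  0  1  1  1  1  1  1  1  1
 T  0  1  1  1  1  1  1  2  2
 C  0  1  1  2  2  2  2  2  2
 T  0  1  1  2  2  2  2  3  3
 C  0  1  1  2  2  2  2  3  3
 A  0  1  2  2  3  3  3  3  3

3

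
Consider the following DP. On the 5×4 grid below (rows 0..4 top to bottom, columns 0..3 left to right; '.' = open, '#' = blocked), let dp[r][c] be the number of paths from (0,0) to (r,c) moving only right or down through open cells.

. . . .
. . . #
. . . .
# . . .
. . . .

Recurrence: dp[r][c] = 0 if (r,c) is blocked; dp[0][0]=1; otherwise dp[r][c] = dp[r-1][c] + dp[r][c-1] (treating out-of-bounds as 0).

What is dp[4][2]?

12

r\c   0   1   2   3
  0   1   1   1   1
  1   1   2   3   0
  2   1   3   6   6
  3   0   3   9  15
  4   0   3  12  27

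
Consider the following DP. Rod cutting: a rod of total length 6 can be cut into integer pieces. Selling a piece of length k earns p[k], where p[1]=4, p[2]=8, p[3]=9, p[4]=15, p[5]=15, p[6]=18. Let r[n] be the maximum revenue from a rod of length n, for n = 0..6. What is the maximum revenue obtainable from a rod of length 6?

24

   n    0    1    2    3    4    5    6
r[n]    0    4    8   12   16   20   24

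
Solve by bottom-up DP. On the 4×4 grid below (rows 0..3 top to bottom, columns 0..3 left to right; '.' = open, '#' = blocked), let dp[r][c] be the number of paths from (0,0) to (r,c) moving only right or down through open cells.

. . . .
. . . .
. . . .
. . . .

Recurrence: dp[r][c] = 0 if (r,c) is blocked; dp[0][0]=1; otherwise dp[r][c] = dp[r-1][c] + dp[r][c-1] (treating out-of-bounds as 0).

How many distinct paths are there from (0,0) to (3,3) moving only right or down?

20

r\c   0   1   2   3
  0   1   1   1   1
  1   1   2   3   4
  2   1   3   6  10
  3   1   4  10  20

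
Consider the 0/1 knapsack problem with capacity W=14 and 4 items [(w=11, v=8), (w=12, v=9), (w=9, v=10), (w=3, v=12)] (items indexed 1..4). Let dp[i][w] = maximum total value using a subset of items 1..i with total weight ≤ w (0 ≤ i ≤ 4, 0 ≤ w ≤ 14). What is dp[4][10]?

i\w   0   1   2   3   4   5   6   7   8   9  10  11  12  13  14
  0   0   0   0   0   0   0   0   0   0   0   0   0   0   0   0
  1   0   0   0   0   0   0   0   0   0   0   0   8   8   8   8
  2   0   0   0   0   0   0   0   0   0   0   0   8   9   9   9
  3   0   0   0   0   0   0   0   0   0  10  10  10  10  10  10
  4   0   0   0  12  12  12  12  12  12  12  12  12  22  22  22

12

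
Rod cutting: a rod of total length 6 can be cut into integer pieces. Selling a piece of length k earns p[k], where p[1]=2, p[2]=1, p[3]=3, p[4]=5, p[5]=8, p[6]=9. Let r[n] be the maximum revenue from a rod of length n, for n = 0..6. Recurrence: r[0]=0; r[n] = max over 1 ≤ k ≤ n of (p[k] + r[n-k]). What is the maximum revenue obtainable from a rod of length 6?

   n    0    1    2    3    4    5    6
r[n]    0    2    4    6    8   10   12

12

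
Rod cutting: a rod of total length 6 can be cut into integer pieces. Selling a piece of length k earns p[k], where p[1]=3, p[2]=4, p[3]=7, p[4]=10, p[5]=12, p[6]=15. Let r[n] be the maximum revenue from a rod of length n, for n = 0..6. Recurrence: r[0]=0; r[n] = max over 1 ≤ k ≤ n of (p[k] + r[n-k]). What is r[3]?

9

   n    0    1    2    3    4    5    6
r[n]    0    3    6    9   12   15   18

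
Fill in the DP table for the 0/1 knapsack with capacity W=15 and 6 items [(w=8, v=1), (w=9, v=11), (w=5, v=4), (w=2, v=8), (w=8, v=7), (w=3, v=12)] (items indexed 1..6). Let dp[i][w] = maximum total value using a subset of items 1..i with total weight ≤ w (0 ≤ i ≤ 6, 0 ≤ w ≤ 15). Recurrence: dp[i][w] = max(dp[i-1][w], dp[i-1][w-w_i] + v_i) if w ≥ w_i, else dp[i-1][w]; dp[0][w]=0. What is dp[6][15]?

31

i\w   0   1   2   3   4   5   6   7   8   9  10  11  12  13  14  15
  0   0   0   0   0   0   0   0   0   0   0   0   0   0   0   0   0
  1   0   0   0   0   0   0   0   0   1   1   1   1   1   1   1   1
  2   0   0   0   0   0   0   0   0   1  11  11  11  11  11  11  11
  3   0   0   0   0   0   4   4   4   4  11  11  11  11  11  15  15
  4   0   0   8   8   8   8   8  12  12  12  12  19  19  19  19  19
  5   0   0   8   8   8   8   8  12  12  12  15  19  19  19  19  19
  6   0   0   8  12  12  20  20  20  20  20  24  24  24  27  31  31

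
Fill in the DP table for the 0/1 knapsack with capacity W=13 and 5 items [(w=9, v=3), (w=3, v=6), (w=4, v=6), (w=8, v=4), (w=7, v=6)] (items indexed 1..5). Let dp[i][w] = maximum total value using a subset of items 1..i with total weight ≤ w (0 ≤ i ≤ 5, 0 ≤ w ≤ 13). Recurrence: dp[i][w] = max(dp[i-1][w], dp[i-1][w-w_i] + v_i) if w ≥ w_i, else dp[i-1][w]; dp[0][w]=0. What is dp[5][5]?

i\w   0   1   2   3   4   5   6   7   8   9  10  11  12  13
  0   0   0   0   0   0   0   0   0   0   0   0   0   0   0
  1   0   0   0   0   0   0   0   0   0   3   3   3   3   3
  2   0   0   0   6   6   6   6   6   6   6   6   6   9   9
  3   0   0   0   6   6   6   6  12  12  12  12  12  12  12
  4   0   0   0   6   6   6   6  12  12  12  12  12  12  12
  5   0   0   0   6   6   6   6  12  12  12  12  12  12  12

6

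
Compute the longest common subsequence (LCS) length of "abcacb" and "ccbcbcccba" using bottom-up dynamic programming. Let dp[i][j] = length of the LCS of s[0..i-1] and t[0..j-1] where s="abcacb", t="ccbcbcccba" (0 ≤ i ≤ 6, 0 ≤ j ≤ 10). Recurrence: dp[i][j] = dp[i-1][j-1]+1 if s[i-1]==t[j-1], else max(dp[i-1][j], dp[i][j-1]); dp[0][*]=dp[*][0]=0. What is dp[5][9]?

3

   ''  c  c  b  c  b  c  c  c  b  a
''  0  0  0  0  0  0  0  0  0  0  0
 a  0  0  0  0  0  0  0  0  0  0  1
 b  0  0  0  1  1  1  1  1  1  1  1
 c  0  1  1  1  2  2  2  2  2  2  2
 a  0  1  1  1  2  2  2  2  2  2  3
 c  0  1  2  2  2  2  3  3  3  3  3
 b  0  1  2  3  3  3  3  3  3  4  4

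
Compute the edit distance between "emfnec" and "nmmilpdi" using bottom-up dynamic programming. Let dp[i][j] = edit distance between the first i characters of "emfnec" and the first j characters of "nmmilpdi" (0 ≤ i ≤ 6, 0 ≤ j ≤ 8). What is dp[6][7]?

6

   ''  n  m  m  i  l  p  d  i
''  0  1  2  3  4  5  6  7  8
 e  1  1  2  3  4  5  6  7  8
 m  2  2  1  2  3  4  5  6  7
 f  3  3  2  2  3  4  5  6  7
 n  4  3  3  3  3  4  5  6  7
 e  5  4  4  4  4  4  5  6  7
 c  6  5  5  5  5  5  5  6  7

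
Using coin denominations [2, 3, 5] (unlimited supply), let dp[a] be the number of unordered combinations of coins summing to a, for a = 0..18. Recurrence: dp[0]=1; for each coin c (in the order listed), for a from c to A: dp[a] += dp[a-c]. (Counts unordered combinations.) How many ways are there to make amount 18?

after  coin     0     1     2     3     4     5     6     7     8     9    10    11    12    13    14    15    16    17    18
          2     1     0     1     0     1     0     1     0     1     0     1     0     1     0     1     0     1     0     1
          3     1     0     1     1     1     1     2     1     2     2     2     2     3     2     3     3     3     3     4
          5     1     0     1     1     1     2     2     2     3     3     4     4     5     5     6     7     7     8     9

9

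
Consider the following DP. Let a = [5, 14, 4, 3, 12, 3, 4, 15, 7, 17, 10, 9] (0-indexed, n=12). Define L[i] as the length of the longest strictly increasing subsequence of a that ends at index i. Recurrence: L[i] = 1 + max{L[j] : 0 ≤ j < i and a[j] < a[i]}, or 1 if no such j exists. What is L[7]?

3

   i    0    1    2    3    4    5    6    7    8    9   10   11
a[i]    5   14    4    3   12    3    4   15    7   17   10    9
L[i]    1    2    1    1    2    1    2    3    3    4    4    4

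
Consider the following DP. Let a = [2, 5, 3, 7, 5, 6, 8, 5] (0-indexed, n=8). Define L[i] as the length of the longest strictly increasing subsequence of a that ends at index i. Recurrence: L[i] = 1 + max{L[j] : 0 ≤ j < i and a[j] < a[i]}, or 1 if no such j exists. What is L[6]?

   i    0    1    2    3    4    5    6    7
a[i]    2    5    3    7    5    6    8    5
L[i]    1    2    2    3    3    4    5    3

5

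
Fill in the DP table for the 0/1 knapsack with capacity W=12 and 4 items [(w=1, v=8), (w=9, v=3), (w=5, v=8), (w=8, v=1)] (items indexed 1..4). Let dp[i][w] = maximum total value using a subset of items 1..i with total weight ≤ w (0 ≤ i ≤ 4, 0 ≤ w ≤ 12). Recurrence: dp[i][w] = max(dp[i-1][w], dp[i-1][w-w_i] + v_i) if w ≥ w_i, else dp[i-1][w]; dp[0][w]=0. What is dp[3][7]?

16

i\w   0   1   2   3   4   5   6   7   8   9  10  11  12
  0   0   0   0   0   0   0   0   0   0   0   0   0   0
  1   0   8   8   8   8   8   8   8   8   8   8   8   8
  2   0   8   8   8   8   8   8   8   8   8  11  11  11
  3   0   8   8   8   8   8  16  16  16  16  16  16  16
  4   0   8   8   8   8   8  16  16  16  16  16  16  16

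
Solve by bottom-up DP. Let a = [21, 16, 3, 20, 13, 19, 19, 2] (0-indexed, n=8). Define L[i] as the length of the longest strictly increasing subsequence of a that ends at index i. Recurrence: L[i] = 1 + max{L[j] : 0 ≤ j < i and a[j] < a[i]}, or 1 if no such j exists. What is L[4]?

   i    0    1    2    3    4    5    6    7
a[i]   21   16    3   20   13   19   19    2
L[i]    1    1    1    2    2    3    3    1

2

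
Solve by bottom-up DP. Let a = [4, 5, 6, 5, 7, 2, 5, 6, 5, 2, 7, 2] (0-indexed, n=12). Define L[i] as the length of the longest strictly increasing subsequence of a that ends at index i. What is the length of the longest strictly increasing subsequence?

   i    0    1    2    3    4    5    6    7    8    9   10   11
a[i]    4    5    6    5    7    2    5    6    5    2    7    2
L[i]    1    2    3    2    4    1    2    3    2    1    4    1

4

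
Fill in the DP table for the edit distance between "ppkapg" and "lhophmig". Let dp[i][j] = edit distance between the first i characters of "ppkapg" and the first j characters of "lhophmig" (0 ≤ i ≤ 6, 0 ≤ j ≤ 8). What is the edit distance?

   ''  l  h  o  p  h  m  i  g
''  0  1  2  3  4  5  6  7  8
 p  1  1  2  3  3  4  5  6  7
 p  2  2  2  3  3  4  5  6  7
 k  3  3  3  3  4  4  5  6  7
 a  4  4  4  4  4  5  5  6  7
 p  5  5  5  5  4  5  6  6  7
 g  6  6  6  6  5  5  6  7  6

6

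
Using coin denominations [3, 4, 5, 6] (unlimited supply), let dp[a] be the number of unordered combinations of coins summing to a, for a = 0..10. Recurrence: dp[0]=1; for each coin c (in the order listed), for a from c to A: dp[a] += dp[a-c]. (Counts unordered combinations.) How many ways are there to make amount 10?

3

after  coin     0     1     2     3     4     5     6     7     8     9    10
          3     1     0     0     1     0     0     1     0     0     1     0
          4     1     0     0     1     1     0     1     1     1     1     1
          5     1     0     0     1     1     1     1     1     2     2     2
          6     1     0     0     1     1     1     2     1     2     3     3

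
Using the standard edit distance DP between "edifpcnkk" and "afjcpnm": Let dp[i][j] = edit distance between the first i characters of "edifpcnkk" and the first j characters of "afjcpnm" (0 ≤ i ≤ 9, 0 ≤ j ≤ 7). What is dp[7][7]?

6

   ''  a  f  j  c  p  n  m
''  0  1  2  3  4  5  6  7
 e  1  1  2  3  4  5  6  7
 d  2  2  2  3  4  5  6  7
 i  3  3  3  3  4  5  6  7
 f  4  4  3  4  4  5  6  7
 p  5  5  4  4  5  4  5  6
 c  6  6  5  5  4  5  5  6
 n  7  7  6  6  5  5  5  6
 k  8  8  7  7  6  6  6  6
 k  9  9  8  8  7  7  7  7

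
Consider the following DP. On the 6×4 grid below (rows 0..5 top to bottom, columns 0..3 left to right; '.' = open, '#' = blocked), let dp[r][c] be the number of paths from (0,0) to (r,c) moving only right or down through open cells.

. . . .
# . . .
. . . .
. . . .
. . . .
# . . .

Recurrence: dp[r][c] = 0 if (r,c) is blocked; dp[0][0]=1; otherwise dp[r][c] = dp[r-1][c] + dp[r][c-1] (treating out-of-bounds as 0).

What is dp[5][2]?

6

r\c   0   1   2   3
  0   1   1   1   1
  1   0   1   2   3
  2   0   1   3   6
  3   0   1   4  10
  4   0   1   5  15
  5   0   1   6  21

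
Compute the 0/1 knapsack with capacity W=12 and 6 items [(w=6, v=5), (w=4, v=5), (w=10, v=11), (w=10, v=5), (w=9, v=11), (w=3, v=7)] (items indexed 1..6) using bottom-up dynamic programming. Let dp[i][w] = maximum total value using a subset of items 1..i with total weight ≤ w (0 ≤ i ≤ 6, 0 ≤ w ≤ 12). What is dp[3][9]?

i\w   0   1   2   3   4   5   6   7   8   9  10  11  12
  0   0   0   0   0   0   0   0   0   0   0   0   0   0
  1   0   0   0   0   0   0   5   5   5   5   5   5   5
  2   0   0   0   0   5   5   5   5   5   5  10  10  10
  3   0   0   0   0   5   5   5   5   5   5  11  11  11
  4   0   0   0   0   5   5   5   5   5   5  11  11  11
  5   0   0   0   0   5   5   5   5   5  11  11  11  11
  6   0   0   0   7   7   7   7  12  12  12  12  12  18

5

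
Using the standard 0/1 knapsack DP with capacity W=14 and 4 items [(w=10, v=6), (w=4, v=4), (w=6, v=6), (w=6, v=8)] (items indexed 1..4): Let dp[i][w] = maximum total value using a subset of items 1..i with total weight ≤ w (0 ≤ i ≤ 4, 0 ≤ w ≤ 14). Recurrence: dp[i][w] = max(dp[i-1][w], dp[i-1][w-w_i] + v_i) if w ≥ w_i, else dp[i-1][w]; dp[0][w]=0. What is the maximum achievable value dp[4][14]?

i\w   0   1   2   3   4   5   6   7   8   9  10  11  12  13  14
  0   0   0   0   0   0   0   0   0   0   0   0   0   0   0   0
  1   0   0   0   0   0   0   0   0   0   0   6   6   6   6   6
  2   0   0   0   0   4   4   4   4   4   4   6   6   6   6  10
  3   0   0   0   0   4   4   6   6   6   6  10  10  10  10  10
  4   0   0   0   0   4   4   8   8   8   8  12  12  14  14  14

14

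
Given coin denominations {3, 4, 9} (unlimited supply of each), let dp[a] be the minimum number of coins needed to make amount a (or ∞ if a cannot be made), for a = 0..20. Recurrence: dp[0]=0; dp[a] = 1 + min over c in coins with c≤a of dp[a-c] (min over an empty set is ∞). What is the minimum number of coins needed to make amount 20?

 a  0  1  2  3  4  5  6  7  8  9 10 11 12 13 14 15 16 17 18 19 20
dp  0  -  -  1  1  -  2  2  2  1  3  3  2  2  4  3  3  3  2  4  4
(- denotes ∞ / unreachable)

4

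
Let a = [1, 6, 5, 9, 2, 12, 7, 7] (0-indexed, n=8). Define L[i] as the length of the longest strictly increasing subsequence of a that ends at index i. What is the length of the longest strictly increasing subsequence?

4

   i    0    1    2    3    4    5    6    7
a[i]    1    6    5    9    2   12    7    7
L[i]    1    2    2    3    2    4    3    3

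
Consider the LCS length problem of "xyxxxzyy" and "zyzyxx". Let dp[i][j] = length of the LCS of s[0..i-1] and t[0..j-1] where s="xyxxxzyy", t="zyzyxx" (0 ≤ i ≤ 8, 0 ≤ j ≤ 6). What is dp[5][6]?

3

   ''  z  y  z  y  x  x
''  0  0  0  0  0  0  0
 x  0  0  0  0  0  1  1
 y  0  0  1  1  1  1  1
 x  0  0  1  1  1  2  2
 x  0  0  1  1  1  2  3
 x  0  0  1  1  1  2  3
 z  0  1  1  2  2  2  3
 y  0  1  2  2  3  3  3
 y  0  1  2  2  3  3  3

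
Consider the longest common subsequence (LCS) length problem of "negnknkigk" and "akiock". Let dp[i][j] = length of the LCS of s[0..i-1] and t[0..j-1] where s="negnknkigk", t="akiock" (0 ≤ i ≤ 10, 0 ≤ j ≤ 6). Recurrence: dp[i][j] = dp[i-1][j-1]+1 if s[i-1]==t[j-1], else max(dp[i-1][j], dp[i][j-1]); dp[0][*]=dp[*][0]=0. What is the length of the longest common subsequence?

   ''  a  k  i  o  c  k
''  0  0  0  0  0  0  0
 n  0  0  0  0  0  0  0
 e  0  0  0  0  0  0  0
 g  0  0  0  0  0  0  0
 n  0  0  0  0  0  0  0
 k  0  0  1  1  1  1  1
 n  0  0  1  1  1  1  1
 k  0  0  1  1  1  1  2
 i  0  0  1  2  2  2  2
 g  0  0  1  2  2  2  2
 k  0  0  1  2  2  2  3

3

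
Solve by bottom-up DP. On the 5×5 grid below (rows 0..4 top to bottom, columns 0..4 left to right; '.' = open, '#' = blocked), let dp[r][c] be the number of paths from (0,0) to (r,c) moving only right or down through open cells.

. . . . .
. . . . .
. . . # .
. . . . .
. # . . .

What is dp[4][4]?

r\c   0   1   2   3   4
  0   1   1   1   1   1
  1   1   2   3   4   5
  2   1   3   6   0   5
  3   1   4  10  10  15
  4   1   0  10  20  35

35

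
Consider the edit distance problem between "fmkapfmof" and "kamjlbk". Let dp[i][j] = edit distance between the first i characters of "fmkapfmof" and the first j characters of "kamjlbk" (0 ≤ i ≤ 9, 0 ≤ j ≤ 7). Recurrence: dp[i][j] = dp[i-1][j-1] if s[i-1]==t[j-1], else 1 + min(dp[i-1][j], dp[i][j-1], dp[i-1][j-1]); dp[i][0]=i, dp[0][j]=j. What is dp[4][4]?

4

   ''  k  a  m  j  l  b  k
''  0  1  2  3  4  5  6  7
 f  1  1  2  3  4  5  6  7
 m  2  2  2  2  3  4  5  6
 k  3  2  3  3  3  4  5  5
 a  4  3  2  3  4  4  5  6
 p  5  4  3  3  4  5  5  6
 f  6  5  4  4  4  5  6  6
 m  7  6  5  4  5  5  6  7
 o  8  7  6  5  5  6  6  7
 f  9  8  7  6  6  6  7  7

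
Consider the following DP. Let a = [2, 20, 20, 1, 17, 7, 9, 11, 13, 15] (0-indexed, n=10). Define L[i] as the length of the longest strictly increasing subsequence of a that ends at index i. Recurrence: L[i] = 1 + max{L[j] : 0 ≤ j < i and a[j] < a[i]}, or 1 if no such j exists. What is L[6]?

3

   i    0    1    2    3    4    5    6    7    8    9
a[i]    2   20   20    1   17    7    9   11   13   15
L[i]    1    2    2    1    2    2    3    4    5    6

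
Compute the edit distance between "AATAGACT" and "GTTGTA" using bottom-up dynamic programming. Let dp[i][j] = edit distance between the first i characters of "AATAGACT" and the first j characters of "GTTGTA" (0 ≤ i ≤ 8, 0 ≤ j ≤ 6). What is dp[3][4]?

   ''  G  T  T  G  T  A
''  0  1  2  3  4  5  6
 A  1  1  2  3  4  5  5
 A  2  2  2  3  4  5  5
 T  3  3  2  2  3  4  5
 A  4  4  3  3  3  4  4
 G  5  4  4  4  3  4  5
 A  6  5  5  5  4  4  4
 C  7  6  6  6  5  5  5
 T  8  7  6  6  6  5  6

3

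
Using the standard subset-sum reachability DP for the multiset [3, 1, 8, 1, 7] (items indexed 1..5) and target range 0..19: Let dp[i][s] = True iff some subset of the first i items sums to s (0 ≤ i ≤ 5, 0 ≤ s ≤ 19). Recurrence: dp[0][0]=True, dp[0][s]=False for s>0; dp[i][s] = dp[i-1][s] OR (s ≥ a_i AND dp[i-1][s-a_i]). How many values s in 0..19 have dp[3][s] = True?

i\s   0   1   2   3   4   5   6   7   8   9  10  11  12  13  14  15  16  17  18  19
  0   T   F   F   F   F   F   F   F   F   F   F   F   F   F   F   F   F   F   F   F
  1   T   F   F   T   F   F   F   F   F   F   F   F   F   F   F   F   F   F   F   F
  2   T   T   F   T   T   F   F   F   F   F   F   F   F   F   F   F   F   F   F   F
  3   T   T   F   T   T   F   F   F   T   T   F   T   T   F   F   F   F   F   F   F
  4   T   T   T   T   T   T   F   F   T   T   T   T   T   T   F   F   F   F   F   F
  5   T   T   T   T   T   T   F   T   T   T   T   T   T   T   F   T   T   T   T   T

8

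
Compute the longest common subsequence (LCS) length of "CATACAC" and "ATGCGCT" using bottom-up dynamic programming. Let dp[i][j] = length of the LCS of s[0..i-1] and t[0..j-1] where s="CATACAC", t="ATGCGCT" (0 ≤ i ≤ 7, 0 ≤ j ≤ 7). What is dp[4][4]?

2

   ''  A  T  G  C  G  C  T
''  0  0  0  0  0  0  0  0
 C  0  0  0  0  1  1  1  1
 A  0  1  1  1  1  1  1  1
 T  0  1  2  2  2  2  2  2
 A  0  1  2  2  2  2  2  2
 C  0  1  2  2  3  3  3  3
 A  0  1  2  2  3  3  3  3
 C  0  1  2  2  3  3  4  4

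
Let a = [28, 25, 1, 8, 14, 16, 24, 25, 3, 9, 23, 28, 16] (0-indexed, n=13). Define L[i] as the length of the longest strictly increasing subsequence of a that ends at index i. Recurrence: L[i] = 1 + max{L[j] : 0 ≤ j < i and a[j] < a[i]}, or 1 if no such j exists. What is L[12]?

   i    0    1    2    3    4    5    6    7    8    9   10   11   12
a[i]   28   25    1    8   14   16   24   25    3    9   23   28   16
L[i]    1    1    1    2    3    4    5    6    2    3    5    7    4

4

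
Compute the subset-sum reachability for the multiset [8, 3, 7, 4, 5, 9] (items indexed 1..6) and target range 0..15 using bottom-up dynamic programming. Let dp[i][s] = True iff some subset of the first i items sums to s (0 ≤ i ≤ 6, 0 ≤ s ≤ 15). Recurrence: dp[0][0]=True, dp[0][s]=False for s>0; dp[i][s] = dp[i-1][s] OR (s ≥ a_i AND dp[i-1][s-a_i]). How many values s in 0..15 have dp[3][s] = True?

i\s   0   1   2   3   4   5   6   7   8   9  10  11  12  13  14  15
  0   T   F   F   F   F   F   F   F   F   F   F   F   F   F   F   F
  1   T   F   F   F   F   F   F   F   T   F   F   F   F   F   F   F
  2   T   F   F   T   F   F   F   F   T   F   F   T   F   F   F   F
  3   T   F   F   T   F   F   F   T   T   F   T   T   F   F   F   T
  4   T   F   F   T   T   F   F   T   T   F   T   T   T   F   T   T
  5   T   F   F   T   T   T   F   T   T   T   T   T   T   T   T   T
  6   T   F   F   T   T   T   F   T   T   T   T   T   T   T   T   T

7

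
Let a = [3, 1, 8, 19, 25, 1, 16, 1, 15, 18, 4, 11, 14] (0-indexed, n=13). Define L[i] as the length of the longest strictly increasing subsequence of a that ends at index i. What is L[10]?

   i    0    1    2    3    4    5    6    7    8    9   10   11   12
a[i]    3    1    8   19   25    1   16    1   15   18    4   11   14
L[i]    1    1    2    3    4    1    3    1    3    4    2    3    4

2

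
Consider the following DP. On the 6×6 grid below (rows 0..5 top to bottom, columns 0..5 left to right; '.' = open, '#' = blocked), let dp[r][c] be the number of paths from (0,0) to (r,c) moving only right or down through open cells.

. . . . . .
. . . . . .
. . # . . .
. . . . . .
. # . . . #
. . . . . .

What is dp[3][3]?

r\c   0   1   2   3   4   5
  0   1   1   1   1   1   1
  1   1   2   3   4   5   6
  2   1   3   0   4   9  15
  3   1   4   4   8  17  32
  4   1   0   4  12  29   0
  5   1   1   5  17  46  46

8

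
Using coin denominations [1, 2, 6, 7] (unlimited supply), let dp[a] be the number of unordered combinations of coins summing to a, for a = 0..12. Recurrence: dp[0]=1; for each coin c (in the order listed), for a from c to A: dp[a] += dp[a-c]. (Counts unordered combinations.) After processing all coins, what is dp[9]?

after  coin     0     1     2     3     4     5     6     7     8     9    10    11    12
          1     1     1     1     1     1     1     1     1     1     1     1     1     1
          2     1     1     2     2     3     3     4     4     5     5     6     6     7
          6     1     1     2     2     3     3     5     5     7     7     9     9    12
          7     1     1     2     2     3     3     5     6     8     9    11    12    15

9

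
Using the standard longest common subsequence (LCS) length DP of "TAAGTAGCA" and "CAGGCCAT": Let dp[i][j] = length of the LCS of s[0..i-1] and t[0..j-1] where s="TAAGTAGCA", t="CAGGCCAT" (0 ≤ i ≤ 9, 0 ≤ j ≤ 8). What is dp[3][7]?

   ''  C  A  G  G  C  C  A  T
''  0  0  0  0  0  0  0  0  0
 T  0  0  0  0  0  0  0  0  1
 A  0  0  1  1  1  1  1  1  1
 A  0  0  1  1  1  1  1  2  2
 G  0  0  1  2  2  2  2  2  2
 T  0  0  1  2  2  2  2  2  3
 A  0  0  1  2  2  2  2  3  3
 G  0  0  1  2  3  3  3  3  3
 C  0  1  1  2  3  4  4  4  4
 A  0  1  2  2  3  4  4  5  5

2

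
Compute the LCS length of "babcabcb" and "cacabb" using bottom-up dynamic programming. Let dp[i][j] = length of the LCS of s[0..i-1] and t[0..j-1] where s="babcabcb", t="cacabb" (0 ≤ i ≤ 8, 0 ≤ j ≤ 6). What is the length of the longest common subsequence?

   ''  c  a  c  a  b  b
''  0  0  0  0  0  0  0
 b  0  0  0  0  0  1  1
 a  0  0  1  1  1  1  1
 b  0  0  1  1  1  2  2
 c  0  1  1  2  2  2  2
 a  0  1  2  2  3  3  3
 b  0  1  2  2  3  4  4
 c  0  1  2  3  3  4  4
 b  0  1  2  3  3  4  5

5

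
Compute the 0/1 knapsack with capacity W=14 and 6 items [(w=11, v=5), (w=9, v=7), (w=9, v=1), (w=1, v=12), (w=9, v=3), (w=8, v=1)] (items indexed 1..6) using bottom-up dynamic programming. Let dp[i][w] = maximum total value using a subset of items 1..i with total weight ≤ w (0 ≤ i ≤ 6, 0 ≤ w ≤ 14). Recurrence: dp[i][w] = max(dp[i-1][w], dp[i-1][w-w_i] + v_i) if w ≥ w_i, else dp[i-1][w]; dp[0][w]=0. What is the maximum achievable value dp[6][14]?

i\w   0   1   2   3   4   5   6   7   8   9  10  11  12  13  14
  0   0   0   0   0   0   0   0   0   0   0   0   0   0   0   0
  1   0   0   0   0   0   0   0   0   0   0   0   5   5   5   5
  2   0   0   0   0   0   0   0   0   0   7   7   7   7   7   7
  3   0   0   0   0   0   0   0   0   0   7   7   7   7   7   7
  4   0  12  12  12  12  12  12  12  12  12  19  19  19  19  19
  5   0  12  12  12  12  12  12  12  12  12  19  19  19  19  19
  6   0  12  12  12  12  12  12  12  12  13  19  19  19  19  19

19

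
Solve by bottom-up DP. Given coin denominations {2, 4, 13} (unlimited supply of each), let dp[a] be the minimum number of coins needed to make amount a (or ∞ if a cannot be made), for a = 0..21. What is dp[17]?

2

 a  0  1  2  3  4  5  6  7  8  9 10 11 12 13 14 15 16 17 18 19 20 21
dp  0  -  1  -  1  -  2  -  2  -  3  -  3  1  4  2  4  2  5  3  5  3
(- denotes ∞ / unreachable)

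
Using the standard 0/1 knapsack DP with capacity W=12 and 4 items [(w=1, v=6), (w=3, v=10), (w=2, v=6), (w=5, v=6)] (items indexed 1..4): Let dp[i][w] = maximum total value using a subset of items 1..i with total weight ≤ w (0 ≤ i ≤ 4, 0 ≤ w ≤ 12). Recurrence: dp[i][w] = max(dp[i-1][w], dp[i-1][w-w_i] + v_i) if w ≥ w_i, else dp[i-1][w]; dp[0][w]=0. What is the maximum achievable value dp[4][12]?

28

i\w   0   1   2   3   4   5   6   7   8   9  10  11  12
  0   0   0   0   0   0   0   0   0   0   0   0   0   0
  1   0   6   6   6   6   6   6   6   6   6   6   6   6
  2   0   6   6  10  16  16  16  16  16  16  16  16  16
  3   0   6   6  12  16  16  22  22  22  22  22  22  22
  4   0   6   6  12  16  16  22  22  22  22  22  28  28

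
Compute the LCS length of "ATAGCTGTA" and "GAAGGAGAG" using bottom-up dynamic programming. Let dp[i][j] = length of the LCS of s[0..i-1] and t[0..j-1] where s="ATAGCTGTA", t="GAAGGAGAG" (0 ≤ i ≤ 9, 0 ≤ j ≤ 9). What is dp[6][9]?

   ''  G  A  A  G  G  A  G  A  G
''  0  0  0  0  0  0  0  0  0  0
 A  0  0  1  1  1  1  1  1  1  1
 T  0  0  1  1  1  1  1  1  1  1
 A  0  0  1  2  2  2  2  2  2  2
 G  0  1  1  2  3  3  3  3  3  3
 C  0  1  1  2  3  3  3  3  3  3
 T  0  1  1  2  3  3  3  3  3  3
 G  0  1  1  2  3  4  4  4  4  4
 T  0  1  1  2  3  4  4  4  4  4
 A  0  1  2  2  3  4  5  5  5  5

3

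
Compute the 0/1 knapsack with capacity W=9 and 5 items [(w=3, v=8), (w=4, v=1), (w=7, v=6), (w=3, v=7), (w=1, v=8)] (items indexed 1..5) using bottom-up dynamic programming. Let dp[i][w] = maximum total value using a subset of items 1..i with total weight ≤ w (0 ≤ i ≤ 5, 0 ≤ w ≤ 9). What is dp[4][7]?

15

i\w   0   1   2   3   4   5   6   7   8   9
  0   0   0   0   0   0   0   0   0   0   0
  1   0   0   0   8   8   8   8   8   8   8
  2   0   0   0   8   8   8   8   9   9   9
  3   0   0   0   8   8   8   8   9   9   9
  4   0   0   0   8   8   8  15  15  15  15
  5   0   8   8   8  16  16  16  23  23  23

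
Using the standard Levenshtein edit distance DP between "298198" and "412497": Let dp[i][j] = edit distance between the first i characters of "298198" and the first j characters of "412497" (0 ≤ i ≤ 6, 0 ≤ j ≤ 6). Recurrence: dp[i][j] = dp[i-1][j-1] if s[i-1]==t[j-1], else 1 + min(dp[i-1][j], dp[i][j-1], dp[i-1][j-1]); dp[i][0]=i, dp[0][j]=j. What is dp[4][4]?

4

   ''  4  1  2  4  9  7
''  0  1  2  3  4  5  6
 2  1  1  2  2  3  4  5
 9  2  2  2  3  3  3  4
 8  3  3  3  3  4  4  4
 1  4  4  3  4  4  5  5
 9  5  5  4  4  5  4  5
 8  6  6  5  5  5  5  5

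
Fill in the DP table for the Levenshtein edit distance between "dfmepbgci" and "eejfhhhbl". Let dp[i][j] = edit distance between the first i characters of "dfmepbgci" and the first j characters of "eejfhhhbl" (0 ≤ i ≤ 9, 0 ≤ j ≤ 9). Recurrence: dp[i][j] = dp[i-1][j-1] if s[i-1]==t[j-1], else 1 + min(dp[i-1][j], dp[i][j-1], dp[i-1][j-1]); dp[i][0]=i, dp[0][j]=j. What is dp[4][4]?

   ''  e  e  j  f  h  h  h  b  l
''  0  1  2  3  4  5  6  7  8  9
 d  1  1  2  3  4  5  6  7  8  9
 f  2  2  2  3  3  4  5  6  7  8
 m  3  3  3  3  4  4  5  6  7  8
 e  4  3  3  4  4  5  5  6  7  8
 p  5  4  4  4  5  5  6  6  7  8
 b  6  5  5  5  5  6  6  7  6  7
 g  7  6  6  6  6  6  7  7  7  7
 c  8  7  7  7  7  7  7  8  8  8
 i  9  8  8  8  8  8  8  8  9  9

4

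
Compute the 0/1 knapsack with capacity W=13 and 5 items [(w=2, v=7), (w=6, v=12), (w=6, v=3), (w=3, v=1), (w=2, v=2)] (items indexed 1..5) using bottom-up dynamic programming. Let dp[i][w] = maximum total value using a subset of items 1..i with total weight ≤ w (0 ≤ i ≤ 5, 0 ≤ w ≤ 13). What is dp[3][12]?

i\w   0   1   2   3   4   5   6   7   8   9  10  11  12  13
  0   0   0   0   0   0   0   0   0   0   0   0   0   0   0
  1   0   0   7   7   7   7   7   7   7   7   7   7   7   7
  2   0   0   7   7   7   7  12  12  19  19  19  19  19  19
  3   0   0   7   7   7   7  12  12  19  19  19  19  19  19
  4   0   0   7   7   7   8  12  12  19  19  19  20  20  20
  5   0   0   7   7   9   9  12  12  19  19  21  21  21  22

19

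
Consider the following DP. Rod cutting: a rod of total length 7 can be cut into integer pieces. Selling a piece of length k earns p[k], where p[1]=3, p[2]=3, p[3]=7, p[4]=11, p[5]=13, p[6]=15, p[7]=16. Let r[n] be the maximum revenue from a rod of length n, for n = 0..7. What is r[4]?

12

   n    0    1    2    3    4    5    6    7
r[n]    0    3    6    9   12   15   18   21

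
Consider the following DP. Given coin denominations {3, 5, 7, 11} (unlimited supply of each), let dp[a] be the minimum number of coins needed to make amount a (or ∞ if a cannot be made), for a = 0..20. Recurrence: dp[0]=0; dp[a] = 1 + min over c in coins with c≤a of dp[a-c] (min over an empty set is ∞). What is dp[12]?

2

 a  0  1  2  3  4  5  6  7  8  9 10 11 12 13 14 15 16 17 18 19 20
dp  0  -  -  1  -  1  2  1  2  3  2  1  2  3  2  3  2  3  2  3  4
(- denotes ∞ / unreachable)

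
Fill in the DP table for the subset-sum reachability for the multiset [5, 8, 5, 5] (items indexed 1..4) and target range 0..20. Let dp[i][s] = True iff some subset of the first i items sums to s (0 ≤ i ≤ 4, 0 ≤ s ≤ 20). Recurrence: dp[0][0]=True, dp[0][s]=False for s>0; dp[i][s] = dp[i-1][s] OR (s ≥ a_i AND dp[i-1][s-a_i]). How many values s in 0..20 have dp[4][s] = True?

7

i\s   0   1   2   3   4   5   6   7   8   9  10  11  12  13  14  15  16  17  18  19  20
  0   T   F   F   F   F   F   F   F   F   F   F   F   F   F   F   F   F   F   F   F   F
  1   T   F   F   F   F   T   F   F   F   F   F   F   F   F   F   F   F   F   F   F   F
  2   T   F   F   F   F   T   F   F   T   F   F   F   F   T   F   F   F   F   F   F   F
  3   T   F   F   F   F   T   F   F   T   F   T   F   F   T   F   F   F   F   T   F   F
  4   T   F   F   F   F   T   F   F   T   F   T   F   F   T   F   T   F   F   T   F   F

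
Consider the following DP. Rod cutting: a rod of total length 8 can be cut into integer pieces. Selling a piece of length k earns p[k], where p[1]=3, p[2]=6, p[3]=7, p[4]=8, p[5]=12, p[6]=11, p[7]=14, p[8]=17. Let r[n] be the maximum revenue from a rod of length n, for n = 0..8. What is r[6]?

18

   n    0    1    2    3    4    5    6    7    8
r[n]    0    3    6    9   12   15   18   21   24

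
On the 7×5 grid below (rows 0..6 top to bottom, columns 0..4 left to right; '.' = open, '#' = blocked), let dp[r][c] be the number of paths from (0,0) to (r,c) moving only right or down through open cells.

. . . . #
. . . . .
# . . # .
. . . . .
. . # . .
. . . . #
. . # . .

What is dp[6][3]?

9

r\c   0   1   2   3   4
  0   1   1   1   1   0
  1   1   2   3   4   4
  2   0   2   5   0   4
  3   0   2   7   7  11
  4   0   2   0   7  18
  5   0   2   2   9   0
  6   0   2   0   9   9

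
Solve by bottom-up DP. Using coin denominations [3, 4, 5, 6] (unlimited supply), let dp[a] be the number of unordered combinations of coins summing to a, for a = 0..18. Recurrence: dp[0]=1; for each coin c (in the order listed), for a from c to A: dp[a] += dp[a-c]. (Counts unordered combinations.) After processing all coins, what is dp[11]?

3

after  coin     0     1     2     3     4     5     6     7     8     9    10    11    12    13    14    15    16    17    18
          3     1     0     0     1     0     0     1     0     0     1     0     0     1     0     0     1     0     0     1
          4     1     0     0     1     1     0     1     1     1     1     1     1     2     1     1     2     2     1     2
          5     1     0     0     1     1     1     1     1     2     2     2     2     3     3     3     4     4     4     5
          6     1     0     0     1     1     1     2     1     2     3     3     3     5     4     5     7     7     7    10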